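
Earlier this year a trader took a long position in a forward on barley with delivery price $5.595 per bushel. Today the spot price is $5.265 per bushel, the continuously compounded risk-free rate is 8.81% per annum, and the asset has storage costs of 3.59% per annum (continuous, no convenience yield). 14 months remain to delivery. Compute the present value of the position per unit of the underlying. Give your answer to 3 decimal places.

Current fair forward for the remaining 14 months: F = S·e^((r + u)·T), (r + u) = 0.0881 + 0.0359 = 0.1240
F = 5.265 · e^(0.1240 × 14/12) = 5.265 × 1.155654 = 6.0845
Value of long forward = (F − K)·e^(−rT) = (6.0845 − 5.595) · e^(−0.0881·14/12)
= 0.4895 × 0.902322 = 0.442

$0.442 per bushel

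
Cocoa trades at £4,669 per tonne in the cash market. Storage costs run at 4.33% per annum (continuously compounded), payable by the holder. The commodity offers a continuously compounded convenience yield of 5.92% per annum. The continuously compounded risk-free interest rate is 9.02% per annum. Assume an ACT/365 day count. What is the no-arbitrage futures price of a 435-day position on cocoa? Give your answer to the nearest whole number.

£5,101 per tonne

Net carry = r + u − y = 0.0902 + 0.0433 − 0.0592 = 0.0743
F = S·e^((r+u−y)T) = 4669 · e^(0.0743 × 435/365) = 4669 · e^0.088549
= 4669 × 1.092588 = £5,101 per tonne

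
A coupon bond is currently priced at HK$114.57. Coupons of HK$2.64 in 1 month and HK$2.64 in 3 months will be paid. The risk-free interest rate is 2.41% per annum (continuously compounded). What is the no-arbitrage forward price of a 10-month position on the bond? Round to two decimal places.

HK$111.53

PV(coupons) I = 2.64·e^(−0.0241·1/12) + 2.64·e^(−0.0241·3/12)
I = 2.6347 + 2.6241 = 5.2588
F = (S − I)·e^(rT) = (114.57 − 5.2588) · e^(0.0241·10/12)
= 109.3112 · e^0.020083 = 109.3112 × 1.020286 = HK$111.53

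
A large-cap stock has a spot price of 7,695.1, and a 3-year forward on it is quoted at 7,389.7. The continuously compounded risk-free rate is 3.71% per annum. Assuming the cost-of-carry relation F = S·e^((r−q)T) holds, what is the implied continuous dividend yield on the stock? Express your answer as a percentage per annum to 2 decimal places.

5.06%

From F = S·e^((r−q)T): (r − q) = ln(F/S)/T
ln(7389.7/7695.1) = ln(0.960312) = -0.040497
(r − q) = -0.040497 / (3) = -0.013499
q = r − ln(F/S)/T = 0.0371 + 0.013499 = 0.050599
q = 5.06%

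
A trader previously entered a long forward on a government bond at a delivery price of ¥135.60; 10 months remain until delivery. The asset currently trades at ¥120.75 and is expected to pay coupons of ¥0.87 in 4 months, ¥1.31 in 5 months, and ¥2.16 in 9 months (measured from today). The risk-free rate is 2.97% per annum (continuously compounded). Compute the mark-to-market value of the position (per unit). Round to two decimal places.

PV(remaining coupons) I = 0.87·e^(−0.0297·4/12) + 1.31·e^(−0.0297·5/12) + 2.16·e^(−0.0297·9/12) = 4.2677
Current forward F = (S − I)·e^(rT) = (120.75 − 4.2677)·e^(0.0297·10/12) = 116.4823 × 1.025059 = 119.4012
Value (long) = (F − K)·e^(−rT) = (119.4012 − 135.60) × 0.975554 = -15.8028
Value = -¥15.80

-¥15.80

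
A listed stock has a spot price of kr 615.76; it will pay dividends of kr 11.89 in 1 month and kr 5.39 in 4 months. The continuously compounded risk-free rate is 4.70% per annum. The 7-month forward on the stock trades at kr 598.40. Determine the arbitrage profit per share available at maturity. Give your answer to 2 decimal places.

PV(dividends) I = 11.89·e^(−0.0470·1/12) + 5.39·e^(−0.0470·4/12) = 17.1497
Fair forward F* = (S − I)·e^(rT) = (615.76 − 17.1497)·e^0.027417 = 598.6103 × 1.027796 = 615.2493
Market kr 598.40 < fair 615.2493: forward underpriced → reverse cash-and-carry (short the stock, invest proceeds at r, pay the dividends, go long the forward).
Profit at T = |F_mkt − F*| = |598.40 − 615.2493| = kr 16.85 per share

kr 16.85 per share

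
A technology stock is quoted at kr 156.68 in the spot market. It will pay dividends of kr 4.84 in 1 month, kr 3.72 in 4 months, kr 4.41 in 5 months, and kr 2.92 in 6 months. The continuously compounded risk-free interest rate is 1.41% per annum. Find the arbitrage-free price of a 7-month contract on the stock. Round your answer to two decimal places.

kr 142.02

PV(dividends) I = 4.84·e^(−0.0141·1/12) + 3.72·e^(−0.0141·4/12) + 4.41·e^(−0.0141·5/12) + 2.92·e^(−0.0141·6/12)
I = 4.8343 + 3.7026 + 4.3842 + 2.8995 = 15.8206
F = (S − I)·e^(rT) = (156.68 − 15.8206) · e^(0.0141·7/12)
= 140.8594 · e^0.008225 = 140.8594 × 1.008259 = kr 142.02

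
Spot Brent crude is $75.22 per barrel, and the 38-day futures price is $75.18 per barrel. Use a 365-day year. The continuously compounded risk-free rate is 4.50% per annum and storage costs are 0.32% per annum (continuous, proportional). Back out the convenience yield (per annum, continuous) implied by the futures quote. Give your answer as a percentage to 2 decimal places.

5.33%

F = S·e^((r+u−y)T) ⇒ (r+u−y) = ln(F/S)/T
ln(75.18/75.22) = -0.000532; /T ⇒ -0.005110
y = r + u − ln(F/S)/T = 0.0450 + 0.0032 + 0.005110 = 0.053310
y = 5.33%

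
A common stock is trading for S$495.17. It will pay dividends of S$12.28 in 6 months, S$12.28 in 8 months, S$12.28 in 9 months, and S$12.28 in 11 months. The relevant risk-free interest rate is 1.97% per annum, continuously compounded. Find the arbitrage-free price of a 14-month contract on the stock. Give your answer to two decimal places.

PV(dividends) I = 12.28·e^(−0.0197·6/12) + 12.28·e^(−0.0197·8/12) + 12.28·e^(−0.0197·9/12) + 12.28·e^(−0.0197·11/12)
I = 12.1596 + 12.1198 + 12.0999 + 12.0602 = 48.4395
F = (S − I)·e^(rT) = (495.17 − 48.4395) · e^(0.0197·14/12)
= 446.7305 · e^0.022983 = 446.7305 × 1.023249 = S$457.12

S$457.12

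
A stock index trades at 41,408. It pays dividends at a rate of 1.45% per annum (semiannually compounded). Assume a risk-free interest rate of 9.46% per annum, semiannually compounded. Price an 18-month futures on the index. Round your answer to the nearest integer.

46,546

F = S · (1+r/2)^(2T) / (1+q/2)^(2T)
= 41408 × 1.148718 / 1.021908 = 41408 × 1.124091
F = 46,546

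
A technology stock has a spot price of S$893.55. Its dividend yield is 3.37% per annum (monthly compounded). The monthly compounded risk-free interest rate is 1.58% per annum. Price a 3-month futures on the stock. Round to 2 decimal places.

F = S · (1+r/12)^(12T) / (1+q/12)^(12T)
= 893.55 × 1.003955 / 1.008449 = 893.55 × 0.995544
F = S$889.57

S$889.57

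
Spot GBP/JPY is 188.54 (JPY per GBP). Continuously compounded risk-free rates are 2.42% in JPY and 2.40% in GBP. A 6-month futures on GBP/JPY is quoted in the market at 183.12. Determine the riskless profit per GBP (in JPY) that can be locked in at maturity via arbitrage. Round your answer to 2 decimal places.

5.44 per GBP (in JPY)

Fair futures: F* = S·e^(carry·T), with carry = (r_JPY − r_GBP) = 0.0242 − 0.0240 = 0.0002
F* = 188.54 · e^(0.0002 × 6/12) = 188.54 · e^0.000100 = 188.54 × 1.000100 = 188.5589
Market 183.12 < fair 188.5589: forward underpriced → reverse cash-and-carry (short spot, go long the forward).
At maturity, profit = |F_mkt − F*| = |183.12 − 188.5589| = 5.44 per GBP (in JPY)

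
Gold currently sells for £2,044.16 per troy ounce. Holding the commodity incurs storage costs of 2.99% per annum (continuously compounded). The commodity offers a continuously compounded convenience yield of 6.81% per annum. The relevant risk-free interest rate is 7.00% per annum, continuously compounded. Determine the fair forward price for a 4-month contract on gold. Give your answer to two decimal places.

Net carry = r + u − y = 0.0700 + 0.0299 − 0.0681 = 0.0318
F = S·e^((r+u−y)T) = 2044.16 · e^(0.0318 × 4/12) = 2044.16 · e^0.01060000
= 2044.16 × 1.01065638 = £2,065.94 per troy ounce

£2,065.94 per troy ounce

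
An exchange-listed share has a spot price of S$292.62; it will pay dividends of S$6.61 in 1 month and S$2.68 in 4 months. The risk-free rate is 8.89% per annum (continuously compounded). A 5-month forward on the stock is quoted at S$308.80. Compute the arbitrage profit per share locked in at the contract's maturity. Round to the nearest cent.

PV(dividends) I = 6.61·e^(−0.0889·1/12) + 2.68·e^(−0.0889·4/12) = 9.1630
Fair forward F* = (S − I)·e^(rT) = (292.62 − 9.1630)·e^0.037042 = 283.4570 × 1.037737 = 294.1538
Market S$308.80 > fair 294.1538: forward overpriced → cash-and-carry (borrow at r, buy the stock and collect the dividends, short the forward).
Profit at T = |F_mkt − F*| = |308.80 − 294.1538| = S$14.65 per share

S$14.65 per share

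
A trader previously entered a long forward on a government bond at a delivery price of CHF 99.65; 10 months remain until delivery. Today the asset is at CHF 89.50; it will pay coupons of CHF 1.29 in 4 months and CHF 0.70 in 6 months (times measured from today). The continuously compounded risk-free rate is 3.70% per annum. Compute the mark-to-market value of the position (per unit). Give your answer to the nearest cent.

-CHF 9.09

PV(remaining coupons) I = 1.29·e^(−0.0370·4/12) + 0.70·e^(−0.0370·6/12) = 1.9614
Current forward F = (S − I)·e^(rT) = (89.50 − 1.9614)·e^(0.0370·10/12) = 87.5386 × 1.031314 = 90.2798
Value (long) = (F − K)·e^(−rT) = (90.2798 − 99.65) × 0.969637 = -9.0857
Value = -CHF 9.09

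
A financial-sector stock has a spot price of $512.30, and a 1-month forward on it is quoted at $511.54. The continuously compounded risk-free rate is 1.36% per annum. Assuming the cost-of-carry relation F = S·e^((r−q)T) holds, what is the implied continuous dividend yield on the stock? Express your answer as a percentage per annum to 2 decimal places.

From F = S·e^((r−q)T): (r − q) = ln(F/S)/T
ln(511.54/512.30) = ln(0.998516) = -0.001485
(r − q) = -0.001485 / (1/12) = -0.017820
q = r − ln(F/S)/T = 0.0136 + 0.017820 = 0.031420
q = 3.14%

3.14%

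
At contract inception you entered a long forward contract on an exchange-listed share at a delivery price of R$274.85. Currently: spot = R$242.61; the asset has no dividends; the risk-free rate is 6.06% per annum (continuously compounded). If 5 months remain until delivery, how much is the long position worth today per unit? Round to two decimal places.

-R$25.39

Current fair forward for the remaining 5 months: F = S·e^(r·T), r = 0.0606
F = 242.61 · e^(0.0606 × 5/12) = 242.61 × 1.025571 = 248.8138
Value of long forward = (F − K)·e^(−rT) = (248.8138 − 274.85) · e^(−0.0606·5/12)
= -26.0362 × 0.975066 = -25.39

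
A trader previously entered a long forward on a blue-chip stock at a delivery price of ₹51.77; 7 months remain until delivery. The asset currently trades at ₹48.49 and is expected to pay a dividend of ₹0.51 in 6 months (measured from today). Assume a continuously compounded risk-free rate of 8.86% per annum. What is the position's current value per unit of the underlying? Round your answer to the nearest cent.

-₹1.16

PV(remaining dividends) I = 0.51·e^(−0.0886·6/12) = 0.4879
Current forward F = (S − I)·e^(rT) = (48.49 − 0.4879)·e^(0.0886·7/12) = 48.0021 × 1.053042 = 50.5482
Value (long) = (F − K)·e^(−rT) = (50.5482 − 51.77) × 0.949630 = -1.1603
Value = -₹1.16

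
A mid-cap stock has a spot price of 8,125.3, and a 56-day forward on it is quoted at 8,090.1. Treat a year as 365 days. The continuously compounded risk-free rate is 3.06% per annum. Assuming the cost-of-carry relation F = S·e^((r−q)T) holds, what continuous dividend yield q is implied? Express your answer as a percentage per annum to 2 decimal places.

From F = S·e^((r−q)T): (r − q) = ln(F/S)/T
ln(8090.1/8125.3) = ln(0.995668) = -0.004341
(r − q) = -0.004341 / (56/365) = -0.028294
q = r − ln(F/S)/T = 0.0306 + 0.028294 = 0.058894
q = 5.89%

5.89%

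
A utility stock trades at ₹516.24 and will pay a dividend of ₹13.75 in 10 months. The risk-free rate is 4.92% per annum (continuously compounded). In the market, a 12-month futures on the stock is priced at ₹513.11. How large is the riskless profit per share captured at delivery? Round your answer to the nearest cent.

PV(dividends) I = 13.75·e^(−0.0492·10/12) = 13.1977
Fair futures F* = (S − I)·e^(rT) = (516.24 − 13.1977)·e^0.049200 = 503.0423 × 1.050430 = 528.4107
Market ₹513.11 < fair 528.4107: forward underpriced → reverse cash-and-carry (short the stock, invest proceeds at r, pay the dividends, go long the forward).
Profit at T = |F_mkt − F*| = |513.11 − 528.4107| = ₹15.30 per share

₹15.30 per share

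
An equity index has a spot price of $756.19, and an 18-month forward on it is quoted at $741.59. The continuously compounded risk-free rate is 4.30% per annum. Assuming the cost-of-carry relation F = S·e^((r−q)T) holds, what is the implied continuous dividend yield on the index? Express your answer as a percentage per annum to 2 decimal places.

From F = S·e^((r−q)T): (r − q) = ln(F/S)/T
ln(741.59/756.19) = ln(0.980693) = -0.019496
(r − q) = -0.019496 / (18/12) = -0.012997
q = r − ln(F/S)/T = 0.0430 + 0.012997 = 0.055997
q = 5.60%

5.60%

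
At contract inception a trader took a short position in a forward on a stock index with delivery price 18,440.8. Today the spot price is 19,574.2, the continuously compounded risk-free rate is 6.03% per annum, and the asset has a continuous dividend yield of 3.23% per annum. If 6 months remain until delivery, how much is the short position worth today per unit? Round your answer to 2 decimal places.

Current fair forward for the remaining 6 months: F = S·e^((r − q)·T), (r − q) = 0.0603 − 0.0323 = 0.0280
F = 19574.2 · e^(0.0280 × 6/12) = 19574.2 × 1.01409846 = 19850.1661
Value of long forward = (F − K)·e^(−rT) = (19850.1661 − 18440.8) · e^(−0.0603·6/12)
= 1409.3661 × 0.97029998 = 1367.51
Short position value = −(long value) = -1367.51

-1367.51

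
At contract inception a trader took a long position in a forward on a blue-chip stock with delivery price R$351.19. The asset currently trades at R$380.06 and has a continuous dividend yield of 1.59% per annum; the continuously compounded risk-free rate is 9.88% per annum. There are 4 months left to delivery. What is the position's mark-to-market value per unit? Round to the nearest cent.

Current fair forward for the remaining 4 months: F = S·e^((r − q)·T), (r − q) = 0.0988 − 0.0159 = 0.0829
F = 380.06 · e^(0.0829 × 4/12) = 380.06 × 1.028019 = 390.7089
Value of long forward = (F − K)·e^(−rT) = (390.7089 − 351.19) · e^(−0.0988·4/12)
= 39.5189 × 0.967603 = 38.24

R$38.24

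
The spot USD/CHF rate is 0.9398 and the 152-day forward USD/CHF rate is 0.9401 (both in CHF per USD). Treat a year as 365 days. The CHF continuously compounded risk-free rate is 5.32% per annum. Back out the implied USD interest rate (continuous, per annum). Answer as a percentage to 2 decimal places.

F = S·e^((r_CHF − r_USD)T) ⇒ r_USD = r_CHF − ln(F/S)/T
ln(0.9401/0.9398) = 0.000319; /(152/365) = 0.000766
r_USD = 0.0532 − 0.000766 = 0.052434
r_USD = 5.24%

5.24%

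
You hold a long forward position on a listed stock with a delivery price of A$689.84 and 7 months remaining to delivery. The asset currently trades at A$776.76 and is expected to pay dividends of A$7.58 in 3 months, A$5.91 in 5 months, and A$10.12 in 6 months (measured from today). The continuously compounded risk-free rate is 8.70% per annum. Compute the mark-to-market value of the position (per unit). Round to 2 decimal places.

A$98.25

PV(remaining dividends) I = 7.58·e^(−0.0870·3/12) + 5.91·e^(−0.0870·5/12) + 10.12·e^(−0.0870·6/12) = 22.8057
Current forward F = (S − I)·e^(rT) = (776.76 − 22.8057)·e^(0.0870·7/12) = 753.9543 × 1.052060 = 793.2052
Value (long) = (F − K)·e^(−rT) = (793.2052 − 689.84) × 0.950516 = 98.2503
Value = A$98.25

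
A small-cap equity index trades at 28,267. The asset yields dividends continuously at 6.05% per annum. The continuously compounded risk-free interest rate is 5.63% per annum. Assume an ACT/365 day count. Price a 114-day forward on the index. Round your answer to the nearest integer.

F = S·e^((r − q)T) = 28267 · e^((0.0563 − 0.0605) × 114/365)
= 28267 · e^-0.001312 = 28267 × 0.998689
F = 28,230

28,230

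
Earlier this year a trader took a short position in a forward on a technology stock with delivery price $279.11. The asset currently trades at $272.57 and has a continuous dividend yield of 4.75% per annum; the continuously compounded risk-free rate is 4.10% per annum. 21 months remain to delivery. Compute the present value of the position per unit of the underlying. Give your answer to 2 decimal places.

Current fair forward for the remaining 21 months: F = S·e^((r − q)·T), (r − q) = 0.0410 − 0.0475 = -0.0065
F = 272.57 · e^(-0.0065 × 21/12) = 272.57 × 0.988689 = 269.4870
Value of long forward = (F − K)·e^(−rT) = (269.4870 − 279.11) · e^(−0.0410·21/12)
= -9.6230 × 0.930764 = -8.96
Short position value = −(long value) = $8.96

$8.96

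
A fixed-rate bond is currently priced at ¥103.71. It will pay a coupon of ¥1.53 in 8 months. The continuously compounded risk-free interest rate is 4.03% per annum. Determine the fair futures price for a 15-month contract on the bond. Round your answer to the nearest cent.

¥107.50

PV(coupons) I = 1.53·e^(−0.0403·8/12)
I = 1.4894
F = (S − I)·e^(rT) = (103.71 − 1.4894) · e^(0.0403·15/12)
= 102.2206 · e^0.050375 = 102.2206 × 1.051665 = ¥107.50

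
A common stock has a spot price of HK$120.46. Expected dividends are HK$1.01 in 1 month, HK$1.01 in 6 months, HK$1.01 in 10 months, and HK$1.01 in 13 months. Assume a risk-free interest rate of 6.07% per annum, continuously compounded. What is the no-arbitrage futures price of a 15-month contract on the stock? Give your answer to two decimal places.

PV(dividends) I = 1.01·e^(−0.0607·1/12) + 1.01·e^(−0.0607·6/12) + 1.01·e^(−0.0607·10/12) + 1.01·e^(−0.0607·13/12)
I = 1.0049 + 0.9798 + 0.9602 + 0.9457 = 3.8906
F = (S − I)·e^(rT) = (120.46 − 3.8906) · e^(0.0607·15/12)
= 116.5694 · e^0.075875 = 116.5694 × 1.078828 = HK$125.76

HK$125.76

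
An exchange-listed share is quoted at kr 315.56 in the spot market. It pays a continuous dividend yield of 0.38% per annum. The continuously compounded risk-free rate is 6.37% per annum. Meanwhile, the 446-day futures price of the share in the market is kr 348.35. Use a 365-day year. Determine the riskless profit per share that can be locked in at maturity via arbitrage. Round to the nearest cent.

Fair futures: F* = S·e^(carry·T), with carry = (r − q) = 0.0637 − 0.0038 = 0.0599
F* = 315.56 · e^(0.0599 × 446/365) = 315.56 · e^0.073193 = 315.56 × 1.075938 = kr 339.5230
Market kr 348.35 > fair kr 339.5230: forward overpriced → cash-and-carry (buy spot, short the forward).
At maturity, profit = |F_mkt − F*| = |348.35 − 339.5230| = kr 8.83 per share

kr 8.83 per share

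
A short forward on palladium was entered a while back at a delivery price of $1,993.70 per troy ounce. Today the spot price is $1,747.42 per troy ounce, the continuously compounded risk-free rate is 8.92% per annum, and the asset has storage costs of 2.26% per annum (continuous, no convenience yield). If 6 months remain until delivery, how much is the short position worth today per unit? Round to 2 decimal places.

$139.46 per troy ounce

Current fair forward for the remaining 6 months: F = S·e^((r + u)·T), (r + u) = 0.0892 + 0.0226 = 0.1118
F = 1747.42 · e^(0.1118 × 6/12) = 1747.42 × 1.05749193 = 1847.8825
Value of long forward = (F − K)·e^(−rT) = (1847.8825 − 1993.70) · e^(−0.0892·6/12)
= -145.8175 × 0.95637996 = -139.46
Short position value = −(long value) = $139.46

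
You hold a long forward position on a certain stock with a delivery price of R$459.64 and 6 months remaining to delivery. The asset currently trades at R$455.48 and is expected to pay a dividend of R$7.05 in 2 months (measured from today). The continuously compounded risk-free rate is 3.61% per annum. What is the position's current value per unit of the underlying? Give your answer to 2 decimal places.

PV(remaining dividends) I = 7.05·e^(−0.0361·2/12) = 7.0077
Current forward F = (S − I)·e^(rT) = (455.48 − 7.0077)·e^(0.0361·6/12) = 448.4723 × 1.018214 = 456.6408
Value (long) = (F − K)·e^(−rT) = (456.6408 − 459.64) × 0.982112 = -2.9456
Value = -R$2.95

-R$2.95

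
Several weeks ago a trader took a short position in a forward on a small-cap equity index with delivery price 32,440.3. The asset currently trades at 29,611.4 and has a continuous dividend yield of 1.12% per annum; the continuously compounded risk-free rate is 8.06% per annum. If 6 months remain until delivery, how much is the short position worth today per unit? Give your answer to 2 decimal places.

1712.91

Current fair forward for the remaining 6 months: F = S·e^((r − q)·T), (r − q) = 0.0806 − 0.0112 = 0.0694
F = 29611.4 · e^(0.0694 × 6/12) = 29611.4 × 1.03530907 = 30656.9510
Value of long forward = (F − K)·e^(−rT) = (30656.9510 − 32440.3) · e^(−0.0806·6/12)
= -1783.3490 × 0.96050125 = -1712.91
Short position value = −(long value) = 1712.91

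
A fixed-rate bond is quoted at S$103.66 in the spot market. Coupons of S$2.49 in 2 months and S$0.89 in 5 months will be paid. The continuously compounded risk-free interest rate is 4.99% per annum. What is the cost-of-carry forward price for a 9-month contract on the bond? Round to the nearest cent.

S$104.14

PV(coupons) I = 2.49·e^(−0.0499·2/12) + 0.89·e^(−0.0499·5/12)
I = 2.4694 + 0.8717 = 3.3411
F = (S − I)·e^(rT) = (103.66 − 3.3411) · e^(0.0499·9/12)
= 100.3189 · e^0.037425 = 100.3189 × 1.038134 = S$104.14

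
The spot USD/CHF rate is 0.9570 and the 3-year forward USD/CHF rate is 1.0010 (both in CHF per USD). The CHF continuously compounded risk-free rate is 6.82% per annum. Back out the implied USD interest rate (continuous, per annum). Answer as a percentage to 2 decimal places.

F = S·e^((r_CHF − r_USD)T) ⇒ r_USD = r_CHF − ln(F/S)/T
ln(1.0010/0.9570) = 0.044951; /(3) = 0.014984
r_USD = 0.0682 − 0.014984 = 0.053216
r_USD = 5.32%

5.32%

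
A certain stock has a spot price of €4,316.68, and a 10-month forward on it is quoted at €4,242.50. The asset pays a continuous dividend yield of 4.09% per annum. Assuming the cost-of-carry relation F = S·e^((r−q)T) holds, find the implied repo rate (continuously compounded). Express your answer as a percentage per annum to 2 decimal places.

From F = S·e^((r−q)T): (r − q) = ln(F/S)/T
ln(4242.50/4316.68) = ln(0.982815) = -0.017334
(r − q) = -0.017334 / (10/12) = -0.020801
r = ln(F/S)/T + q = -0.020801 + 0.0409 = 0.020099
r = 2.01%

2.01%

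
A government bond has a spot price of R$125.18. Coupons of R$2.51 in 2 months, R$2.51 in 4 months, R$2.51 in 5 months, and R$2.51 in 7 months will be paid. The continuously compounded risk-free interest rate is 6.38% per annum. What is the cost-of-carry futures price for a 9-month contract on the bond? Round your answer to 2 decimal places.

R$121.03

PV(coupons) I = 2.51·e^(−0.0638·2/12) + 2.51·e^(−0.0638·4/12) + 2.51·e^(−0.0638·5/12) + 2.51·e^(−0.0638·7/12)
I = 2.4835 + 2.4572 + 2.4442 + 2.4183 = 9.8032
F = (S − I)·e^(rT) = (125.18 − 9.8032) · e^(0.0638·9/12)
= 115.3768 · e^0.047850 = 115.3768 × 1.049013 = R$121.03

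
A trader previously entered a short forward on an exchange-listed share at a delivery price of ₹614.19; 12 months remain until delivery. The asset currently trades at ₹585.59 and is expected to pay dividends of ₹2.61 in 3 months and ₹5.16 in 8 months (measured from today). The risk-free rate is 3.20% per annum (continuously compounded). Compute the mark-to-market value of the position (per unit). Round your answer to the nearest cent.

PV(remaining dividends) I = 2.61·e^(−0.0320·3/12) + 5.16·e^(−0.0320·8/12) = 7.6403
Current forward F = (S − I)·e^(rT) = (585.59 − 7.6403)·e^(0.0320·12/12) = 577.9497 × 1.032518 = 596.7435
Value (long) = (F − K)·e^(−rT) = (596.7435 − 614.19) × 0.968507 = -16.8971
Short position value = −(long value) = ₹16.90

₹16.90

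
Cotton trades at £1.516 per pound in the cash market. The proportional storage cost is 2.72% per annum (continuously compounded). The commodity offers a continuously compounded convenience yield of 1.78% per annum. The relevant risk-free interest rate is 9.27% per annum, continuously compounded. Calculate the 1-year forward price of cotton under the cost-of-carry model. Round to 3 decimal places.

£1.679 per pound

Net carry = r + u − y = 0.0927 + 0.0272 − 0.0178 = 0.1021
F = S·e^((r+u−y)T) = 1.516 · e^(0.1021 × 1) = 1.516 · e^0.102100
= 1.516 × 1.107494 = £1.679 per pound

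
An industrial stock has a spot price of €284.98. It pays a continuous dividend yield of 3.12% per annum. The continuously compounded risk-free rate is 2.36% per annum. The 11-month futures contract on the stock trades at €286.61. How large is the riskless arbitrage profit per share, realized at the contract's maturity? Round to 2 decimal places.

€3.61 per share

Fair futures: F* = S·e^(carry·T), with carry = (r − q) = 0.0236 − 0.0312 = -0.0076
F* = 284.98 · e^(-0.0076 × 11/12) = 284.98 · e^-0.006967 = 284.98 × 0.993057 = €283.0014
Market €286.61 > fair €283.0014: forward overpriced → cash-and-carry (buy spot, short the forward).
At maturity, profit = |F_mkt − F*| = |286.61 − 283.0014| = €3.61 per share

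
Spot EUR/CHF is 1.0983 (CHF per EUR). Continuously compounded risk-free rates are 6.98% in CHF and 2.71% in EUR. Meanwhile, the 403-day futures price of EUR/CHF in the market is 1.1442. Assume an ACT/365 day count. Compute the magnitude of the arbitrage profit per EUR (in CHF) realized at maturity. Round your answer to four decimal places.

Fair futures: F* = S·e^(carry·T), with carry = (r_CHF − r_EUR) = 0.0698 − 0.0271 = 0.0427
F* = 1.0983 · e^(0.0427 × 403/365) = 1.0983 · e^0.047145 = 1.0983 × 1.048274 = 1.1513
Market 1.1442 < fair 1.1513: forward underpriced → reverse cash-and-carry (short spot, go long the forward).
At maturity, profit = |F_mkt − F*| = |1.1442 − 1.1513| = 0.0071 per EUR (in CHF)

0.0071 per EUR (in CHF)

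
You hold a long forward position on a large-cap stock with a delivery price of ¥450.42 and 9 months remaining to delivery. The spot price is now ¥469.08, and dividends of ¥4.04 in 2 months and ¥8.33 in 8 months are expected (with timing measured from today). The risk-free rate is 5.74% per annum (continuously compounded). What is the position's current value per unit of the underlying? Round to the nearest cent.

PV(remaining dividends) I = 4.04·e^(−0.0574·2/12) + 8.33·e^(−0.0574·8/12) = 12.0188
Current forward F = (S − I)·e^(rT) = (469.08 − 12.0188)·e^(0.0574·9/12) = 457.0612 × 1.043990 = 477.1673
Value (long) = (F − K)·e^(−rT) = (477.1673 − 450.42) × 0.957863 = 25.6202
Value = ¥25.62

¥25.62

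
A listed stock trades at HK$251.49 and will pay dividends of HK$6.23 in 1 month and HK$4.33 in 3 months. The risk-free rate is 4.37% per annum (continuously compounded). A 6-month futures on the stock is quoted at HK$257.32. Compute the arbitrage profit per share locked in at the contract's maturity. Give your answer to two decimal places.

PV(dividends) I = 6.23·e^(−0.0437·1/12) + 4.33·e^(−0.0437·3/12) = 10.4903
Fair futures F* = (S − I)·e^(rT) = (251.49 − 10.4903)·e^0.021850 = 240.9997 × 1.022090 = 246.3234
Market HK$257.32 > fair 246.3234: forward overpriced → cash-and-carry (borrow at r, buy the stock and collect the dividends, short the forward).
Profit at T = |F_mkt − F*| = |257.32 − 246.3234| = HK$11.00 per share

HK$11.00 per share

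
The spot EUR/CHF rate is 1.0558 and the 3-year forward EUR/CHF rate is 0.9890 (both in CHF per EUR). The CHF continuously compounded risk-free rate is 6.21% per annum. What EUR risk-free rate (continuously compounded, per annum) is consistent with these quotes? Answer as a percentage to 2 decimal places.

8.39%

F = S·e^((r_CHF − r_EUR)T) ⇒ r_EUR = r_CHF − ln(F/S)/T
ln(0.9890/1.0558) = -0.065360; /(3) = -0.021787
r_EUR = 0.0621 + 0.021787 = 0.083887
r_EUR = 8.39%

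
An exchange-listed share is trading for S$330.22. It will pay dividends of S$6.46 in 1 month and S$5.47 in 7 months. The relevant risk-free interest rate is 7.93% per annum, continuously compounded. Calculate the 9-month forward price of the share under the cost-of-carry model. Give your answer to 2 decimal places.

S$338.10

PV(dividends) I = 6.46·e^(−0.0793·1/12) + 5.47·e^(−0.0793·7/12)
I = 6.4175 + 5.2227 = 11.6402
F = (S − I)·e^(rT) = (330.22 − 11.6402) · e^(0.0793·9/12)
= 318.5798 · e^0.059475 = 318.5798 × 1.061279 = S$338.10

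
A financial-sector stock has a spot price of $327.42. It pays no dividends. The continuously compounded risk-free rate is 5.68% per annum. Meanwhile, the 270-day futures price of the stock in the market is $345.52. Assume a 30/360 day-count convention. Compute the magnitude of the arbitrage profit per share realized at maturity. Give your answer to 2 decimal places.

$3.85 per share

Fair futures: F* = S·e^(carry·T), with carry = r = 0.0568
F* = 327.42 · e^(0.0568 × 270/360) = 327.42 · e^0.042600 = 327.42 × 1.043520 = $341.6693
Market $345.52 > fair $341.6693: forward overpriced → cash-and-carry (buy spot, short the forward).
At maturity, profit = |F_mkt − F*| = |345.52 − 341.6693| = $3.85 per share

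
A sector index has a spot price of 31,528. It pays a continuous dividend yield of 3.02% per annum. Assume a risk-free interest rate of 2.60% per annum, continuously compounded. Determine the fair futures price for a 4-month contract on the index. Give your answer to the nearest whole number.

F = S·e^((r − q)T) = 31528 · e^((0.0260 − 0.0302) × 4/12)
= 31528 · e^-0.001400 = 31528 × 0.998601
F = 31,484

31,484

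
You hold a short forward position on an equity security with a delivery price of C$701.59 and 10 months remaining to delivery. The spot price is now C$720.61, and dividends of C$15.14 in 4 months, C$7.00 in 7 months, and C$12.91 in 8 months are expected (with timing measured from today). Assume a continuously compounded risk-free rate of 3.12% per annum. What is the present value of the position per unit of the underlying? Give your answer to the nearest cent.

-C$2.52

PV(remaining dividends) I = 15.14·e^(−0.0312·4/12) + 7.00·e^(−0.0312·7/12) + 12.91·e^(−0.0312·8/12) = 34.5014
Current forward F = (S − I)·e^(rT) = (720.61 − 34.5014)·e^(0.0312·10/12) = 686.1086 × 1.026341 = 704.1814
Value (long) = (F − K)·e^(−rT) = (704.1814 − 701.59) × 0.974335 = 2.5249
Short position value = −(long value) = -C$2.52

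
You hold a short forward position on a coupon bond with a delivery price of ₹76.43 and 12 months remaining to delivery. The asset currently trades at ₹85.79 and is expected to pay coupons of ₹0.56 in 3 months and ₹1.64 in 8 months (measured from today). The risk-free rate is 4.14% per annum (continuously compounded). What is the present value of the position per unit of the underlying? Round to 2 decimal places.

-₹10.31

PV(remaining coupons) I = 0.56·e^(−0.0414·3/12) + 1.64·e^(−0.0414·8/12) = 2.1496
Current forward F = (S − I)·e^(rT) = (85.79 − 2.1496)·e^(0.0414·12/12) = 83.6404 × 1.042269 = 87.1758
Value (long) = (F − K)·e^(−rT) = (87.1758 − 76.43) × 0.959445 = 10.3100
Short position value = −(long value) = -₹10.31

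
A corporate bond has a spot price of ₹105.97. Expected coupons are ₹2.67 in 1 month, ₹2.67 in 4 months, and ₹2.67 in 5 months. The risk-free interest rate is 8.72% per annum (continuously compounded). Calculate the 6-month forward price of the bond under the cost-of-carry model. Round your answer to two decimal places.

₹102.53

PV(coupons) I = 2.67·e^(−0.0872·1/12) + 2.67·e^(−0.0872·4/12) + 2.67·e^(−0.0872·5/12)
I = 2.6507 + 2.5935 + 2.5747 = 7.8189
F = (S − I)·e^(rT) = (105.97 − 7.8189) · e^(0.0872·6/12)
= 98.1511 · e^0.043600 = 98.1511 × 1.044564 = ₹102.53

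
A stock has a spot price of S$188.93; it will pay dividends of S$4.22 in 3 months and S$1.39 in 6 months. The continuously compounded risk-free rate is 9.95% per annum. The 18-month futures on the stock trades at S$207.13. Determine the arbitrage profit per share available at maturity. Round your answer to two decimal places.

PV(dividends) I = 4.22·e^(−0.0995·3/12) + 1.39·e^(−0.0995·6/12) = 5.4389
Fair futures F* = (S − I)·e^(rT) = (188.93 − 5.4389)·e^0.149250 = 183.4911 × 1.160963 = 213.0264
Market S$207.13 < fair 213.0264: forward underpriced → reverse cash-and-carry (short the stock, invest proceeds at r, pay the dividends, go long the forward).
Profit at T = |F_mkt − F*| = |207.13 − 213.0264| = S$5.90 per share

S$5.90 per share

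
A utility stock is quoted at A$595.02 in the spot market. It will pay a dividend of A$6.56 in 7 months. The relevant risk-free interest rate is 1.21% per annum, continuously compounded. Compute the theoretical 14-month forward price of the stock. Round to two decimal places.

PV(dividends) I = 6.56·e^(−0.0121·7/12)
I = 6.5139
F = (S − I)·e^(rT) = (595.02 − 6.5139) · e^(0.0121·14/12)
= 588.5061 · e^0.014117 = 588.5061 × 1.014217 = A$596.87

A$596.87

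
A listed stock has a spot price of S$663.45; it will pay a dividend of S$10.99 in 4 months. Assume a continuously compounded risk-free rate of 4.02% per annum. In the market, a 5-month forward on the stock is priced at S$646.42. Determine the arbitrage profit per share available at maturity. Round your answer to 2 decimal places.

S$17.21 per share

PV(dividends) I = 10.99·e^(−0.0402·4/12) = 10.8437
Fair forward F* = (S − I)·e^(rT) = (663.45 − 10.8437)·e^0.016750 = 652.6063 × 1.016891 = 663.6295
Market S$646.42 < fair 663.6295: forward underpriced → reverse cash-and-carry (short the stock, invest proceeds at r, pay the dividends, go long the forward).
Profit at T = |F_mkt − F*| = |646.42 − 663.6295| = S$17.21 per share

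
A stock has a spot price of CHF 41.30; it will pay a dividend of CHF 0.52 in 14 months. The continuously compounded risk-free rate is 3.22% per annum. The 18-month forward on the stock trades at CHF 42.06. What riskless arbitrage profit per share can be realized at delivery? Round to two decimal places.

PV(dividends) I = 0.52·e^(−0.0322·14/12) = 0.5008
Fair forward F* = (S − I)·e^(rT) = (41.30 − 0.5008)·e^0.048300 = 40.7992 × 1.049485 = 42.8181
Market CHF 42.06 < fair 42.8181: forward underpriced → reverse cash-and-carry (short the stock, invest proceeds at r, pay the dividends, go long the forward).
Profit at T = |F_mkt − F*| = |42.06 − 42.8181| = CHF 0.76 per share

CHF 0.76 per share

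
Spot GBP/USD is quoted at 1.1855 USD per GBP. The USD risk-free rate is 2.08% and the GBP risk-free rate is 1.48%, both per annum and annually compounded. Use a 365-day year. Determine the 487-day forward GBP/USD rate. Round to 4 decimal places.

By covered interest parity, F = S · (1+r_USD)^T / (1+r_GBP)^T
= 1.1855 × 1.027848 / 1.019796 = 1.1855 × 1.007896
F = 1.1949 USD per GBP

1.1949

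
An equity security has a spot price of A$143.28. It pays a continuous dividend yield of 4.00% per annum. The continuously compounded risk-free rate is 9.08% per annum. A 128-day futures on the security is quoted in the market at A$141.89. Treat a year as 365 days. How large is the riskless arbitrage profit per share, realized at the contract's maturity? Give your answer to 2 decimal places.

Fair futures: F* = S·e^(carry·T), with carry = (r − q) = 0.0908 − 0.0400 = 0.0508
F* = 143.28 · e^(0.0508 × 128/365) = 143.28 · e^0.017815 = 143.28 × 1.017975 = A$145.8555
Market A$141.89 < fair A$145.8555: forward underpriced → reverse cash-and-carry (short spot, go long the forward).
At maturity, profit = |F_mkt − F*| = |141.89 − 145.8555| = A$3.97 per share

A$3.97 per share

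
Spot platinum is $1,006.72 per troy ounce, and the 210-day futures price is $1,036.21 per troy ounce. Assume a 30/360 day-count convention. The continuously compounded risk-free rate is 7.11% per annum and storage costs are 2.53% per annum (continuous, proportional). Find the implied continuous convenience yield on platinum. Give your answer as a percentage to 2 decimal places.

4.69%

F = S·e^((r+u−y)T) ⇒ (r+u−y) = ln(F/S)/T
ln(1036.21/1006.72) = 0.028872; /T ⇒ 0.049495
y = r + u − ln(F/S)/T = 0.0711 + 0.0253 − 0.049495 = 0.046905
y = 4.69%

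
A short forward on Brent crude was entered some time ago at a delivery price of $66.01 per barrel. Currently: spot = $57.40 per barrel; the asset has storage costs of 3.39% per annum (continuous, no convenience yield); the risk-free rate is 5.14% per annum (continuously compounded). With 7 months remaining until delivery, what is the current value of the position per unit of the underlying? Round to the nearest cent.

$5.51 per barrel

Current fair forward for the remaining 7 months: F = S·e^((r + u)·T), (r + u) = 0.0514 + 0.0339 = 0.0853
F = 57.40 · e^(0.0853 × 7/12) = 57.40 × 1.051017 = 60.3284
Value of long forward = (F − K)·e^(−rT) = (60.3284 − 66.01) · e^(−0.0514·7/12)
= -5.6816 × 0.970462 = -5.51
Short position value = −(long value) = $5.51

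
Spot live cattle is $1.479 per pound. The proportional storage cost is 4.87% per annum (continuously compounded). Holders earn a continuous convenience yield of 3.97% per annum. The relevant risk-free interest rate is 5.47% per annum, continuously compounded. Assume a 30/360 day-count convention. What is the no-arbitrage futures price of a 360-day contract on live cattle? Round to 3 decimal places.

$1.576 per pound

Net carry = r + u − y = 0.0547 + 0.0487 − 0.0397 = 0.0637
F = S·e^((r+u−y)T) = 1.479 · e^(0.0637 × 360/360) = 1.479 · e^0.063700
= 1.479 × 1.065773 = $1.576 per pound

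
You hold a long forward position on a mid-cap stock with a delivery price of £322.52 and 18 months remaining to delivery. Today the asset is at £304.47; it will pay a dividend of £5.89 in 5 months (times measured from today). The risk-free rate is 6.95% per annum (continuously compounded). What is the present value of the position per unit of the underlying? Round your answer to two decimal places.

PV(remaining dividends) I = 5.89·e^(−0.0695·5/12) = 5.7219
Current forward F = (S − I)·e^(rT) = (304.47 − 5.7219)·e^(0.0695·18/12) = 298.7481 × 1.109878 = 331.5739
Value (long) = (F − K)·e^(−rT) = (331.5739 − 322.52) × 0.901000 = 8.1576
Value = £8.16

£8.16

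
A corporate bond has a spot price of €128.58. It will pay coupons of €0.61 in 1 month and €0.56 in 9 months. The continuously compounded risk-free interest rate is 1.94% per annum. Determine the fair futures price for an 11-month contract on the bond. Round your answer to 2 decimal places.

€129.71

PV(coupons) I = 0.61·e^(−0.0194·1/12) + 0.56·e^(−0.0194·9/12)
I = 0.6090 + 0.5519 = 1.1609
F = (S − I)·e^(rT) = (128.58 − 1.1609) · e^(0.0194·11/12)
= 127.4191 · e^0.017783 = 127.4191 × 1.017942 = €129.71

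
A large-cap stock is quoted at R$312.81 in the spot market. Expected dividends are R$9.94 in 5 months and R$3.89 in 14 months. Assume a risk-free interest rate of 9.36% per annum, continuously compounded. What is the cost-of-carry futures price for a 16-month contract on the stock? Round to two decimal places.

PV(dividends) I = 9.94·e^(−0.0936·5/12) + 3.89·e^(−0.0936·14/12)
I = 9.5598 + 3.4876 = 13.0474
F = (S − I)·e^(rT) = (312.81 − 13.0474) · e^(0.0936·16/12)
= 299.7626 · e^0.124800 = 299.7626 × 1.132922 = R$339.61

R$339.61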